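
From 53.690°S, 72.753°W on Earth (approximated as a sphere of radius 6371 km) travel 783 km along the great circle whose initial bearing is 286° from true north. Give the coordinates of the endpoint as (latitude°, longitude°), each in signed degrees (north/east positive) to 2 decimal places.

Angular distance δ = d/R = 783/6371 = 0.12290 rad; initial bearing θ = 4.9916 rad.
sin φ₂ = sin φ₁ cos δ + cos φ₁ sin δ cos θ = (-0.8058)(0.9925) + (0.5922)(0.1226)(0.2756) = -0.7797, so φ₂ = -51.24°.
Δλ = atan2(sin θ sin δ cos φ₁, cos δ − sin φ₁ sin φ₂) = atan2(-0.0698, 0.3641) = -10.849°.
λ₂ = -72.753° − 10.849° = -83.60°.

-51.24°, -83.60°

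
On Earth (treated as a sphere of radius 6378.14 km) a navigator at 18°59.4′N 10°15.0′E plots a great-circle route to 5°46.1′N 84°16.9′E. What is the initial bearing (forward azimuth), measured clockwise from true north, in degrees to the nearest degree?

With φ₁ = 0.3314, φ₂ = 0.1007, Δλ = 1.2921 rad, the forward-azimuth formula gives
θ = atan2( sin Δλ cos φ₂ , cos φ₁ sin φ₂ − sin φ₁ cos φ₂ cos Δλ ) = atan2(0.9565, 0.0060) = 89.64°.
So the initial bearing is 90°.

90°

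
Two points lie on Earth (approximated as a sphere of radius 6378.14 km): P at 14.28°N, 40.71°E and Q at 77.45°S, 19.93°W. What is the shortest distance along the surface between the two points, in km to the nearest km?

10899 km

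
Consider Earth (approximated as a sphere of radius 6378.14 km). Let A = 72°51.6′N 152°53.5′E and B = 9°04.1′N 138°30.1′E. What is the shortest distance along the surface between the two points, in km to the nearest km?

In radians: φ₁ = 1.2716, φ₂ = 0.1583, Δλ = -14.390° = -0.2512 rad.
cos c = sin φ₁ sin φ₂ + cos φ₁ cos φ₂ cos Δλ = (0.9556)(0.1576) + (0.2947)(0.9875)(0.9686) = 0.43251,
so c = arccos(0.43251) = 1.12353 rad.
Distance = R·c = 6378.14 × 1.1235 ≈ 7166 km.

7166 km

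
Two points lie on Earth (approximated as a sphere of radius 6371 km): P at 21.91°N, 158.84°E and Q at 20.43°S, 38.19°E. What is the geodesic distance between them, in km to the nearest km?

In radians: φ₁ = 0.3824, φ₂ = -0.3566, Δλ = -120.650° = -2.1057 rad.
cos c = sin φ₁ sin φ₂ + cos φ₁ cos φ₂ cos Δλ = (0.3731)(-0.3491) + (0.9278)(0.9371)(-0.5098) = -0.57347,
so c = arccos(-0.57347) = 2.18154 rad.
Distance = R·c = 6371 × 2.1815 ≈ 13899 km.

13899 km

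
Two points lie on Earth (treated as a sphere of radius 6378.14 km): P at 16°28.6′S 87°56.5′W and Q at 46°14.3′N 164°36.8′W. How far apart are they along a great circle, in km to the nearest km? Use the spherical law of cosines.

10350 km

With latitudes φ₁ = -16.477°, φ₂ = 46.238° and longitude difference Δλ = -76.672°:
cos c = sin φ₁ sin φ₂ + cos φ₁ cos φ₂ cos Δλ = (-0.2836)(0.7222) + (0.9589)(0.6917)(0.2305) = -0.05194,
so c = arccos(-0.05194) = 1.62276 rad.
Distance = R·c = 6378.14 × 1.6228 ≈ 10350 km.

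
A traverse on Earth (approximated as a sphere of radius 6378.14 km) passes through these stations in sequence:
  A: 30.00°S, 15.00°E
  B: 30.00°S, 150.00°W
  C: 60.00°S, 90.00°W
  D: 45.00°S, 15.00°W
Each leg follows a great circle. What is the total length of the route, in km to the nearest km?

23720 km

Leg A→B: central angle 2.0651 rad, distance 13171.7 km.
Leg B→C: central angle 0.8638 rad, distance 5509.7 km.
Leg C→D: central angle 0.7900 rad, distance 5038.4 km.
Total: 13171.7 + 5509.7 + 5038.4 ≈ 23720 km.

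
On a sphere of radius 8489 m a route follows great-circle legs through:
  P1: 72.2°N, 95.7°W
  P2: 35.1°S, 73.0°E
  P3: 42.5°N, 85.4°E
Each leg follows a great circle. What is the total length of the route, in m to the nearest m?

Leg P1→P2: central angle 2.4861 rad, distance 21104.3 m.
Leg P2→P3: central angle 1.3688 rad, distance 11619.4 m.
Total: 21104.3 + 11619.4 ≈ 32724 m.

32724 m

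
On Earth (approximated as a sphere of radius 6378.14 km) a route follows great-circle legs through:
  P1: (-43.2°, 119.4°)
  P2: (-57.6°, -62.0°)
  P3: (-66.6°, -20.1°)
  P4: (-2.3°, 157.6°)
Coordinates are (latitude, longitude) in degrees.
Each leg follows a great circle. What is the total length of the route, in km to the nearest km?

23524 km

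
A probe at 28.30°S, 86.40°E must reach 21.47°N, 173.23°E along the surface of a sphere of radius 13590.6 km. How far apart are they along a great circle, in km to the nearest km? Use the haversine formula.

23095 km

In radians: φ₁ = -0.4939, φ₂ = 0.3747, Δλ = 86.830° = 1.5155 rad.
Haversine: a = sin²(Δφ/2) + cos φ₁ cos φ₂ sin²(Δλ/2) = 0.1771 + (0.8805)(0.9306)(0.4724) = 0.56411.
Central angle c = 2·arcsin(√a) = 1.69936 rad.
Distance = R·c = 13590.6 × 1.6994 ≈ 23095 km.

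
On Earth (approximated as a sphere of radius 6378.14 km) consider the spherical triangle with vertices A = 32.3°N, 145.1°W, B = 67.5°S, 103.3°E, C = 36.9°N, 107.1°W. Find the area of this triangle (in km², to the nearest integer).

48539842 km²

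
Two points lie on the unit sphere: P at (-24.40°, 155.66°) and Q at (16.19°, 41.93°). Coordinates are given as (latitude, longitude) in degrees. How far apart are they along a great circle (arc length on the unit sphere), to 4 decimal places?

2.0568

Let φ₁ = -0.4259 rad, φ₂ = 0.2826 rad, and Δλ = -1.9850 rad.
Haversine: a = sin²(Δφ/2) + cos φ₁ cos φ₂ sin²(Δλ/2) = 0.1203 + (0.9107)(0.9603)(0.7012) = 0.73357.
Central angle c = 2·arcsin(√a) = 2.05684 rad.
On the unit sphere the arc length equals the central angle: 2.0568.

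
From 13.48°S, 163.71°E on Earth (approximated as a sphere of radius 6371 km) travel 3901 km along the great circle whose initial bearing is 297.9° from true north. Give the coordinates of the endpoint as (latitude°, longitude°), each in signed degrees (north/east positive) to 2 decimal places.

4.06°, 133.10°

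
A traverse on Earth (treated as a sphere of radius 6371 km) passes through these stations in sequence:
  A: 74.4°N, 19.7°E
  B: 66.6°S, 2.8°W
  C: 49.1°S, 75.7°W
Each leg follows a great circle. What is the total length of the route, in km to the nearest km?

20168 km

Leg A→B: central angle 2.4739 rad, distance 15761.5 km.
Leg B→C: central angle 0.6917 rad, distance 4407.0 km.
Total: 15761.5 + 4407.0 ≈ 20168 km.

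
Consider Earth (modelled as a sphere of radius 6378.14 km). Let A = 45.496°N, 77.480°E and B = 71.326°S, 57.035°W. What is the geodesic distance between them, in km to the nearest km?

With latitudes φ₁ = 45.496°, φ₂ = -71.326° and longitude difference Δλ = -134.515°:
cos c = sin φ₁ sin φ₂ + cos φ₁ cos φ₂ cos Δλ = (0.7132)(-0.9474) + (0.7010)(0.3202)(-0.7011) = -0.83301,
so c = arccos(-0.83301) = 2.55532 rad.
Distance = R·c = 6378.14 × 2.5553 ≈ 16298 km.

16298 km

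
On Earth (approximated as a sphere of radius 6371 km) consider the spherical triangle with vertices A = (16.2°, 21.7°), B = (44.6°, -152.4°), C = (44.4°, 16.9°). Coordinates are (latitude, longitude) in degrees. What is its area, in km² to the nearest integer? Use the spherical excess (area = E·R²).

Side lengths (central angles): a = 1.5794, b = 0.4973, c = 2.0763 rad; semiperimeter s = 2.0765.
By l'Huilier's theorem, tan(E/4) = √[tan(s/2) tan((s−a)/2) tan((s−b)/2) tan((s−c)/2)], giving spherical excess E = 0.0252 rad.
Area = E·R² = 0.0252 × (6371)² ≈ 1024171 km².

1024171 km²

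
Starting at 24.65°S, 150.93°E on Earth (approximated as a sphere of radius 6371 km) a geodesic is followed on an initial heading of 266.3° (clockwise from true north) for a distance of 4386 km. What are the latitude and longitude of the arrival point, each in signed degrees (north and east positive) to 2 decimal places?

Angular distance δ = d/R = 4386/6371 = 0.68843 rad; initial bearing θ = 4.6478 rad.
sin φ₂ = sin φ₁ cos δ + cos φ₁ sin δ cos θ = (-0.4171)(0.7722) + (0.9089)(0.6353)(-0.0645) = -0.3593, so φ₂ = -21.06°.
Δλ = atan2(sin θ sin δ cos φ₁, cos δ − sin φ₁ sin φ₂) = atan2(-0.5762, 0.6224) = -42.795°.
λ₂ = 150.930° − 42.795° = 108.13°.

-21.06°, 108.13°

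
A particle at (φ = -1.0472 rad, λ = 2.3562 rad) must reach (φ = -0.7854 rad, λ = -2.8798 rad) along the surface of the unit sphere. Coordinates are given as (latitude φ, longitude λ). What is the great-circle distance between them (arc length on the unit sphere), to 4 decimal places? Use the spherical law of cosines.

In radians: φ₁ = -1.0472, φ₂ = -0.7854, Δλ = 59.999° = 1.0472 rad.
cos c = sin φ₁ sin φ₂ + cos φ₁ cos φ₂ cos Δλ = (-0.8660)(-0.7071) + (0.5000)(0.7071)(0.5000) = 0.78915,
so c = arccos(0.78915) = 0.66137 rad.
On the unit sphere the arc length equals the central angle: 0.6614.

0.6614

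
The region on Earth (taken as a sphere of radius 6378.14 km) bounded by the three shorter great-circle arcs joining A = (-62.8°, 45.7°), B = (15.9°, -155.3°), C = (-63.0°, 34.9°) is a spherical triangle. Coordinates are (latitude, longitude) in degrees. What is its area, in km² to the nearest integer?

Side lengths (central angles): a = 2.3102, b = 0.0858, c = 2.2838 rad; semiperimeter s = 2.3399.
By l'Huilier's theorem, tan(E/4) = √[tan(s/2) tan((s−a)/2) tan((s−b)/2) tan((s−c)/2)], giving spherical excess E = 0.1819 rad.
Area = E·R² = 0.1819 × (6378.14)² ≈ 7398382 km².

7398382 km²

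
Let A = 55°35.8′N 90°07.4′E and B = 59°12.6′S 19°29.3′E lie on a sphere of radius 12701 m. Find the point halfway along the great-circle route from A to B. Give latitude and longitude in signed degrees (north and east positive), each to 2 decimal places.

Central angle δ = 2.2305 rad. Interpolating on the sphere with fraction f = 0.5:
P = [sin((1−f)δ)·A + sin(fδ)·B] / sin δ = 1.1365·A + 1.1365·B in Cartesian coordinates,
giving P = (0.5470, 0.8362, -0.0386), i.e. latitude -2.21°, longitude 56.81°.

-2.21°, 56.81°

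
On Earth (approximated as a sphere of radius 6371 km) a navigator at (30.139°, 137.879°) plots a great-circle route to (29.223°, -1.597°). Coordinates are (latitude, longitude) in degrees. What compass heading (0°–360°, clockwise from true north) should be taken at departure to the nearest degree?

323°

With φ₁ = 0.5260, φ₂ = 0.5100, Δλ = -2.4343 rad, the forward-azimuth formula gives
θ = atan2( sin Δλ cos φ₂ , cos φ₁ sin φ₂ − sin φ₁ cos φ₂ cos Δλ ) = atan2(-0.5671, 0.7553) = -36.90°.
Adding 360° brings this into [0°, 360°): 323°.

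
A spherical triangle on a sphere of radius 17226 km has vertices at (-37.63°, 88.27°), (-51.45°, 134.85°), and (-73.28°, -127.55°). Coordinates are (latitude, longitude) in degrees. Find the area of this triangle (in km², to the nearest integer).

69785262 km²

Side lengths (central angles): a = 0.7593, b = 1.1593, c = 0.6151 rad; semiperimeter s = 1.2668.
By l'Huilier's theorem, tan(E/4) = √[tan(s/2) tan((s−a)/2) tan((s−b)/2) tan((s−c)/2)], giving spherical excess E = 0.2352 rad.
Area = E·R² = 0.2352 × (17226)² ≈ 69785262 km².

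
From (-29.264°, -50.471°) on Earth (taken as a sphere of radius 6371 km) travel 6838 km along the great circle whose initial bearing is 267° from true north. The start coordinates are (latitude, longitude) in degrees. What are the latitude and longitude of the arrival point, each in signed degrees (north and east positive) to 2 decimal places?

-15.87°, -116.30°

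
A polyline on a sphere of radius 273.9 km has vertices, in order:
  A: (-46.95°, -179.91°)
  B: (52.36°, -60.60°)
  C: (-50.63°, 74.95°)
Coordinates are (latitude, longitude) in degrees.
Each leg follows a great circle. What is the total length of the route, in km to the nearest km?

1407 km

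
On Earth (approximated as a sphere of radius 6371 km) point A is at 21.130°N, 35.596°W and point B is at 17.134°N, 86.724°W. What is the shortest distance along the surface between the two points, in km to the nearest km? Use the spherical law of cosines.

5367 km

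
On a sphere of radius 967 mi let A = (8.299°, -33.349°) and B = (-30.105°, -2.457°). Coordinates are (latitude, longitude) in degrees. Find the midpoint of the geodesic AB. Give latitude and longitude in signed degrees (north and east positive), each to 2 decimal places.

The central angle between A and B is δ = 0.8470 rad.
With f = 0.5, the slerp weights are sin((1−f)δ)/sin δ = 0.5485 and sin(fδ)/sin δ = 0.5485.
Weighted sum of the unit vectors: (0.5485)·(0.8266,-0.5440,0.1443) + (0.5485)·(0.8643,-0.0371,-0.5016) = (0.9274, -0.3187, -0.1959).
Converting back: φ = atan2(z, √(x²+y²)) = -11.30°, λ = atan2(y, x) = -18.96°.

-11.30°, -18.96°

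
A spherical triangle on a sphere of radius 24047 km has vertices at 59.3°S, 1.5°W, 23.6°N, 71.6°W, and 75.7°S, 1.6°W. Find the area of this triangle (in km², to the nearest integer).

190626524 km²

Side lengths (central angles): a = 1.8865, b = 0.2862, c = 1.7569 rad; semiperimeter s = 1.9648.
By l'Huilier's theorem, tan(E/4) = √[tan(s/2) tan((s−a)/2) tan((s−b)/2) tan((s−c)/2)], giving spherical excess E = 0.3297 rad.
Area = E·R² = 0.3297 × (24047)² ≈ 190626524 km².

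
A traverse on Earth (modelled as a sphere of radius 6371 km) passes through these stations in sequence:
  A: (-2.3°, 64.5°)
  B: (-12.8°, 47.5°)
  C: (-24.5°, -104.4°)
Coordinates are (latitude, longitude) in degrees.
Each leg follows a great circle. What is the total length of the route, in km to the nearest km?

17072 km

Leg A→B: central angle 0.3462 rad, distance 2205.4 km.
Leg B→C: central angle 2.3335 rad, distance 14866.7 km.
Total: 2205.4 + 14866.7 ≈ 17072 km.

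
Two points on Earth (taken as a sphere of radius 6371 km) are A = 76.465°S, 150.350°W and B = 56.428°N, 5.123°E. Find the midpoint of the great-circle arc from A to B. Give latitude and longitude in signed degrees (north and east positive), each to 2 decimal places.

-21.46°, -10.82°

Central angle δ = 2.7593 rad. Interpolating on the sphere with fraction f = 0.5:
P = [sin((1−f)δ)·A + sin(fδ)·B] / sin δ = 2.6315·A + 2.6315·B in Cartesian coordinates,
giving P = (0.9141, -0.1747, -0.3659), i.e. latitude -21.46°, longitude -10.82°.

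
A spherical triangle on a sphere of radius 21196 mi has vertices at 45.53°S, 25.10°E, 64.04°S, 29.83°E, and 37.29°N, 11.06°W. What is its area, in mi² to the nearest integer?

62701722 mi²

Side lengths (central angles): a = 1.8561, b = 1.5532, c = 0.3263 rad; semiperimeter s = 1.8678.
By l'Huilier's theorem, tan(E/4) = √[tan(s/2) tan((s−a)/2) tan((s−b)/2) tan((s−c)/2)], giving spherical excess E = 0.1396 rad.
Area = E·R² = 0.1396 × (21196)² ≈ 62701722 mi².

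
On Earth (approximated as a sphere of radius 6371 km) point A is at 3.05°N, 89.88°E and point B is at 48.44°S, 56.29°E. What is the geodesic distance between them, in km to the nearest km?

6583 km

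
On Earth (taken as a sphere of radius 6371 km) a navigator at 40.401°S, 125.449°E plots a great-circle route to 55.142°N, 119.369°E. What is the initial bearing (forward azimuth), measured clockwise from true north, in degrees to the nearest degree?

357°

With φ₁ = -0.7051, φ₂ = 0.9624, Δλ = -0.1061 rad, the forward-azimuth formula gives
θ = atan2( sin Δλ cos φ₂ , cos φ₁ sin φ₂ − sin φ₁ cos φ₂ cos Δλ ) = atan2(-0.0605, 0.9932) = -3.49°.
Adding 360° brings this into [0°, 360°): 357°.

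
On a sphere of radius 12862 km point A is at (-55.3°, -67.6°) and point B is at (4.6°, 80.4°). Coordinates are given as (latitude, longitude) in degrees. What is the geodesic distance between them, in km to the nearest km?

27650 km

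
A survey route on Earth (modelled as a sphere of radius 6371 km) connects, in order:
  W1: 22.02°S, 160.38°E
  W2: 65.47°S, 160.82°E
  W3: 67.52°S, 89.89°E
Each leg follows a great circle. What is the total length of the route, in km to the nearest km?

Leg W1→W2: central angle 0.7584 rad, distance 4831.5 km.
Leg W2→W3: central angle 0.4680 rad, distance 2981.5 km.
Total: 4831.5 + 2981.5 ≈ 7813 km.

7813 km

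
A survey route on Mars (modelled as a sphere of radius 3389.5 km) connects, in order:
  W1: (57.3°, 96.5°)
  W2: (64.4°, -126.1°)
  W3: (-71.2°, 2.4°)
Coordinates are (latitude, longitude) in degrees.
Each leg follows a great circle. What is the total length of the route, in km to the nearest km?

12670 km

Leg W1→W2: central angle 0.9434 rad, distance 3197.5 km.
Leg W2→W3: central angle 2.7946 rad, distance 9472.3 km.
Total: 3197.5 + 9472.3 ≈ 12670 km.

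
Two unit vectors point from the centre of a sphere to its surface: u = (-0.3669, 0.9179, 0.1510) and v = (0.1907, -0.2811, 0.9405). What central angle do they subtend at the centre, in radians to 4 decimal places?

1.7579 rad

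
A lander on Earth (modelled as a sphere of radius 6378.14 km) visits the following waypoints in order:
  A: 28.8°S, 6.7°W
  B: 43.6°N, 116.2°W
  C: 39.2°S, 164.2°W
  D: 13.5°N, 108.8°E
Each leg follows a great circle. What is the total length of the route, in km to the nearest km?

Leg A→B: central angle 2.1461 rad, distance 13687.9 km.
Leg B→C: central angle 1.6312 rad, distance 10403.9 km.
Leg C→D: central angle 1.6791 rad, distance 10709.6 km.
Total: 13687.9 + 10403.9 + 10709.6 ≈ 34801 km.

34801 km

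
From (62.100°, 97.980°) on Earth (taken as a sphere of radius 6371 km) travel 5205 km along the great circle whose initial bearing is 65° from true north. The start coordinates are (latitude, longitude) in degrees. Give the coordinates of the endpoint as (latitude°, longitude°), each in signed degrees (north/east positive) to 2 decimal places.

Angular distance δ = d/R = 5205/6371 = 0.81698 rad; initial bearing θ = 1.1345 rad.
sin φ₂ = sin φ₁ cos δ + cos φ₁ sin δ cos θ = (0.8838)(0.6844) + (0.4679)(0.7291)(0.4226) = 0.7491, so φ₂ = 48.51°.
Δλ = atan2(sin θ sin δ cos φ₁, cos δ − sin φ₁ sin φ₂) = atan2(0.3092, 0.0224) = 85.849°.
λ₂ = 97.980° + 85.849° = 183.83° → -176.17° after wrapping to (−180°, 180°].

48.51°, -176.17°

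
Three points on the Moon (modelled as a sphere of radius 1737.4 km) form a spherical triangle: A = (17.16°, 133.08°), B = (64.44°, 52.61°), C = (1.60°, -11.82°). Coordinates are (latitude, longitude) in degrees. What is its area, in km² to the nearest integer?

Side lengths (central angles): a = 1.3579, b = 2.4546, c = 1.2298 rad; semiperimeter s = 2.5212.
By l'Huilier's theorem, tan(E/4) = √[tan(s/2) tan((s−a)/2) tan((s−b)/2) tan((s−c)/2)], giving spherical excess E = 0.8918 rad.
Area = E·R² = 0.8918 × (1737.4)² ≈ 2692042 km².

2692042 km²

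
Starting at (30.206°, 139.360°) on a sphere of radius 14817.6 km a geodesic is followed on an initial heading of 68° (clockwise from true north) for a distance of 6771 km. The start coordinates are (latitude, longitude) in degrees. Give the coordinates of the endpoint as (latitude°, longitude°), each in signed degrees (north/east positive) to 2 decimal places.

36.47°, 169.94°

Angular distance δ = d/R = 6771/14817.6 = 0.45696 rad; initial bearing θ = 1.1868 rad.
sin φ₂ = sin φ₁ cos δ + cos φ₁ sin δ cos θ = (0.5031)(0.8974) + (0.8642)(0.4412)(0.3746) = 0.5943, so φ₂ = 36.47°.
Δλ = atan2(sin θ sin δ cos φ₁, cos δ − sin φ₁ sin φ₂) = atan2(0.3535, 0.5984) = 30.576°.
λ₂ = 139.360° + 30.576° = 169.94°.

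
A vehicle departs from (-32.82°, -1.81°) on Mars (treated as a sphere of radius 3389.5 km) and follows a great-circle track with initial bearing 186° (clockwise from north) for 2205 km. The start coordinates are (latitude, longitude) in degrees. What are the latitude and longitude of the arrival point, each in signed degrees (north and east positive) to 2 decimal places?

Angular distance δ = d/R = 2205/3389.5 = 0.65054 rad; initial bearing θ = 3.2463 rad.
sin φ₂ = sin φ₁ cos δ + cos φ₁ sin δ cos θ = (-0.5420)(0.7958) + (0.8404)(0.6056)(-0.9945) = -0.9375, so φ₂ = -69.63°.
Δλ = atan2(sin θ sin δ cos φ₁, cos δ − sin φ₁ sin φ₂) = atan2(-0.0532, 0.2877) = -10.478°.
λ₂ = -1.810° − 10.478° = -12.29°.

-69.63°, -12.29°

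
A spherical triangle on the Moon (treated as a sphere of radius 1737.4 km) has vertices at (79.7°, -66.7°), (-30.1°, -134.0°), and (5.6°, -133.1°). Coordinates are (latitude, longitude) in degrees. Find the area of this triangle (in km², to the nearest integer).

321567 km²

Side lengths (central angles): a = 0.6233, b = 1.4028, c = 2.0194 rad; semiperimeter s = 2.0227.
By l'Huilier's theorem, tan(E/4) = √[tan(s/2) tan((s−a)/2) tan((s−b)/2) tan((s−c)/2)], giving spherical excess E = 0.1065 rad.
Area = E·R² = 0.1065 × (1737.4)² ≈ 321567 km².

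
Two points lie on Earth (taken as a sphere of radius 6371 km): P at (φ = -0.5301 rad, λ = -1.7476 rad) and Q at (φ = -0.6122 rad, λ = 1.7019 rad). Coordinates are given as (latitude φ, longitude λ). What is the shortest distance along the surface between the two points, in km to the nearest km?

12507 km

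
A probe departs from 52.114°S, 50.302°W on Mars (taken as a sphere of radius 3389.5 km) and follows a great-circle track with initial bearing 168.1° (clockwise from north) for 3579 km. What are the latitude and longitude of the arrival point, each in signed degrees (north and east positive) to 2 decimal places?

Angular distance δ = d/R = 3579/3389.5 = 1.05591 rad; initial bearing θ = 2.9339 rad.
sin φ₂ = sin φ₁ cos δ + cos φ₁ sin δ cos θ = (-0.7892)(0.4924) + (0.6141)(0.8703)(-0.9785) = -0.9116, so φ₂ = -65.73°.
Δλ = atan2(sin θ sin δ cos φ₁, cos δ − sin φ₁ sin φ₂) = atan2(0.1102, -0.2271) = 154.109°.
λ₂ = -50.302° + 154.109° = 103.81°.

-65.73°, 103.81°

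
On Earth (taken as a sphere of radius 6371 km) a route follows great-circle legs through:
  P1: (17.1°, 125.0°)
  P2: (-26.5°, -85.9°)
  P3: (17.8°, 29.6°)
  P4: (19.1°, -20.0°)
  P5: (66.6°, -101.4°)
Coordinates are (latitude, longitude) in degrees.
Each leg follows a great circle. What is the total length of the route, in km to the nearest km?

Leg P1→P2: central angle 2.6163 rad, distance 16668.3 km.
Leg P2→P3: central angle 2.0981 rad, distance 13367.2 km.
Leg P3→P4: central angle 0.8187 rad, distance 5216.1 km.
Leg P4→P5: central angle 1.2064 rad, distance 7685.7 km.
Total: 16668.3 + 13367.2 + 5216.1 + 7685.7 ≈ 42937 km.

42937 km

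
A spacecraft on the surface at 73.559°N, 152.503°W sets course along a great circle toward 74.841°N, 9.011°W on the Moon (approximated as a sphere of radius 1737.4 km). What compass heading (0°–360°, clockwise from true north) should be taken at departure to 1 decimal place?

18.1°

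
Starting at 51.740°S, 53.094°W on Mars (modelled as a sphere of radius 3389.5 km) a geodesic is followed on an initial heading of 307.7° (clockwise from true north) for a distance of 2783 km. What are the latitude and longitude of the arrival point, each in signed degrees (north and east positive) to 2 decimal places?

Angular distance δ = d/R = 2783/3389.5 = 0.82107 rad; initial bearing θ = 5.3704 rad.
sin φ₂ = sin φ₁ cos δ + cos φ₁ sin δ cos θ = (-0.7852)(0.6814) + (0.6192)(0.7319)(0.6115) = -0.2579, so φ₂ = -14.95°.
Δλ = atan2(sin θ sin δ cos φ₁, cos δ − sin φ₁ sin φ₂) = atan2(-0.3586, 0.4789) = -36.824°.
λ₂ = -53.094° − 36.824° = -89.92°.

-14.95°, -89.92°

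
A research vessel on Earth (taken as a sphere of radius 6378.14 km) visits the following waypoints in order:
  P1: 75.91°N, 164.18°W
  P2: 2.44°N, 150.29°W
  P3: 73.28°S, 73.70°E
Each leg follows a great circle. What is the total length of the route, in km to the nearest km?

19840 km

Leg P1→P2: central angle 1.2897 rad, distance 8225.9 km.
Leg P2→P3: central angle 1.8210 rad, distance 11614.4 km.
Total: 8225.9 + 11614.4 ≈ 19840 km.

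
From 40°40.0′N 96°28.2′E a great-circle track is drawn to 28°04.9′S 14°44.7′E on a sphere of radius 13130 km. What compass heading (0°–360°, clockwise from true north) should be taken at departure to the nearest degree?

With φ₁ = 0.7098, φ₂ = -0.4901, Δλ = -1.4264 rad, the forward-azimuth formula gives
θ = atan2( sin Δλ cos φ₂ , cos φ₁ sin φ₂ − sin φ₁ cos φ₂ cos Δλ ) = atan2(-0.8731, -0.4398) = -116.74°.
Adding 360° brings this into [0°, 360°): 243°.

243°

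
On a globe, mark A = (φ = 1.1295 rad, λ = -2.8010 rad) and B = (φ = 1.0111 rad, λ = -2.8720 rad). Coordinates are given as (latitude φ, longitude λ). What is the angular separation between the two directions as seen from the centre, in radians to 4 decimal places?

0.1231 rad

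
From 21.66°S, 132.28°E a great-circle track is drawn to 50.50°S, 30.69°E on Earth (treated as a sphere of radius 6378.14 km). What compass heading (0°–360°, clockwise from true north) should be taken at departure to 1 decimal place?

219.2°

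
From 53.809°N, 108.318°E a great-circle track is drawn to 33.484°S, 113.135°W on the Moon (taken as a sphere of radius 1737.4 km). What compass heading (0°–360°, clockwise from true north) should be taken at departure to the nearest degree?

72°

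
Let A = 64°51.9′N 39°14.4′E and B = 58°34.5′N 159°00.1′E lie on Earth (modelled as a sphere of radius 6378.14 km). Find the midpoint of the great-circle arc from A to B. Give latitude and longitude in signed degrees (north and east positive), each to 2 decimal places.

Central angle δ = 0.8465 rad. Interpolating on the sphere with fraction f = 0.5:
P = [sin((1−f)δ)·A + sin(fδ)·B] / sin δ = 0.5484·A + 0.5484·B in Cartesian coordinates,
giving P = (-0.0865, 0.2498, 0.9644), i.e. latitude 74.67°, longitude 109.11°.

74.67°, 109.11°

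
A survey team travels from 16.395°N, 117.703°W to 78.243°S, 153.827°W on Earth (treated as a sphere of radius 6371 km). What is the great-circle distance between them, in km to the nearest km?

In radians: φ₁ = 0.2861, φ₂ = -1.3656, Δλ = -36.124° = -0.6305 rad.
Haversine: a = sin²(Δφ/2) + cos φ₁ cos φ₂ sin²(Δλ/2) = 0.5404 + (0.9593)(0.2038)(0.0961) = 0.55922.
Central angle c = 2·arcsin(√a) = 1.68952 rad.
Distance = R·c = 6371 × 1.6895 ≈ 10764 km.

10764 km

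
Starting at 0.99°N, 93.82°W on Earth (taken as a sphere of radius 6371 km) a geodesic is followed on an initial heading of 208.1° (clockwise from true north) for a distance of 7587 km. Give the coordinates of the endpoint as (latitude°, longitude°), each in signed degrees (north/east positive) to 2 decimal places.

Angular distance δ = d/R = 7587/6371 = 1.19086 rad; initial bearing θ = 3.6320 rad.
sin φ₂ = sin φ₁ cos δ + cos φ₁ sin δ cos θ = (0.0173)(0.3709) + (0.9999)(0.9287)(-0.8821) = -0.8127, so φ₂ = -54.36°.
Δλ = atan2(sin θ sin δ cos φ₁, cos δ − sin φ₁ sin φ₂) = atan2(-0.4374, 0.3849) = -48.651°.
λ₂ = -93.820° − 48.651° = -142.47°.

-54.36°, -142.47°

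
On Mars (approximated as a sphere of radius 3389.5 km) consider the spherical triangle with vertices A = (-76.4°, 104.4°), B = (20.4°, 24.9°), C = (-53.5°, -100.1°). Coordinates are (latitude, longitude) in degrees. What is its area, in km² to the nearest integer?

Side lengths (central angles): a = 2.2143, b = 0.8579, c = 1.8741 rad; semiperimeter s = 2.4731.
By l'Huilier's theorem, tan(E/4) = √[tan(s/2) tan((s−a)/2) tan((s−b)/2) tan((s−c)/2)], giving spherical excess E = 1.3390 rad.
Area = E·R² = 1.3390 × (3389.5)² ≈ 15383203 km².

15383203 km²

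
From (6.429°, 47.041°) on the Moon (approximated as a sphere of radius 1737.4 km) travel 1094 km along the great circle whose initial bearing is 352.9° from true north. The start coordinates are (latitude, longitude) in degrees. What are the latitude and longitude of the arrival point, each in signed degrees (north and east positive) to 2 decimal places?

Angular distance δ = d/R = 1094/1737.4 = 0.62968 rad; initial bearing θ = 6.1593 rad.
sin φ₂ = sin φ₁ cos δ + cos φ₁ sin δ cos θ = (0.1120)(0.8082) + (0.9937)(0.5889)(0.9923) = 0.6712, so φ₂ = 42.16°.
Δλ = atan2(sin θ sin δ cos φ₁, cos δ − sin φ₁ sin φ₂) = atan2(-0.0723, 0.7331) = -5.635°.
λ₂ = 47.041° − 5.635° = 41.41°.

42.16°, 41.41°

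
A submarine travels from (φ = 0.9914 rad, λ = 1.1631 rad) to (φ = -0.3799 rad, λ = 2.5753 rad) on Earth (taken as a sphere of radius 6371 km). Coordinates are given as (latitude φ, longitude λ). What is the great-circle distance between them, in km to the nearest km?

In radians: φ₁ = 0.9914, φ₂ = -0.3799, Δλ = 80.913° = 1.4122 rad.
cos c = sin φ₁ sin φ₂ + cos φ₁ cos φ₂ cos Δλ = (0.8368)(-0.3708) + (0.5475)(0.9287)(0.1579) = -0.23000,
so c = arccos(-0.23000) = 1.80287 rad.
Distance = R·c = 6371 × 1.8029 ≈ 11486 km.

11486 km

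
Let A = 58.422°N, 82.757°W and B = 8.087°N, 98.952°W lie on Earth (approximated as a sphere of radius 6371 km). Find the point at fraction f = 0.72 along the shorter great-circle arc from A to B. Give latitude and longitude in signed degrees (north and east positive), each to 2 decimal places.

22.34°, -96.07°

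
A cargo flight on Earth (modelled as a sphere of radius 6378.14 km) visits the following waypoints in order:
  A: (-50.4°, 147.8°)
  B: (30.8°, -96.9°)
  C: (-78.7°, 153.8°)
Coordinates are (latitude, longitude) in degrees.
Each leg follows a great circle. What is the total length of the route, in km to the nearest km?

Leg A→B: central angle 2.2504 rad, distance 14353.7 km.
Leg B→C: central angle 2.1625 rad, distance 13792.5 km.
Total: 14353.7 + 13792.5 ≈ 28146 km.

28146 km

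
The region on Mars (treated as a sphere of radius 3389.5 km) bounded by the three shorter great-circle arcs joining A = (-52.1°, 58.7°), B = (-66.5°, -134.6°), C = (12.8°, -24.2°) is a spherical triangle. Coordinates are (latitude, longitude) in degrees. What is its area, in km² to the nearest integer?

Side lengths (central angles): a = 1.9163, b = 1.6717, c = 1.0641 rad; semiperimeter s = 2.3261.
By l'Huilier's theorem, tan(E/4) = √[tan(s/2) tan((s−a)/2) tan((s−b)/2) tan((s−c)/2)], giving spherical excess E = 1.3302 rad.
Area = E·R² = 1.3302 × (3389.5)² ≈ 15282527 km².

15282527 km²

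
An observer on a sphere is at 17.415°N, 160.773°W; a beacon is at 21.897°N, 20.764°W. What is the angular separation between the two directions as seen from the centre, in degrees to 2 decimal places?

124.52°

In radians: φ₁ = 0.3039, φ₂ = 0.3822, Δλ = 140.009° = 2.4436 rad.
Haversine: a = sin²(Δφ/2) + cos φ₁ cos φ₂ sin²(Δλ/2) = 0.0015 + (0.9542)(0.9279)(0.8831) = 0.78334.
Central angle c = 2·arcsin(√a) = 2.17326 rad.
So the angular separation is 124.52°.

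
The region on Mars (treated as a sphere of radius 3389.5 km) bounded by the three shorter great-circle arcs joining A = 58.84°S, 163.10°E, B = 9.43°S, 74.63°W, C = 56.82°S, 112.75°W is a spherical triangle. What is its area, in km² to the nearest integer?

315740 km²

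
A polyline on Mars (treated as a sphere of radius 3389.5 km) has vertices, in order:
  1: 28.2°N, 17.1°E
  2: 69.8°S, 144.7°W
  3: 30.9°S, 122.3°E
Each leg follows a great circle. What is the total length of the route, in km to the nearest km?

Leg 1→2: central angle 2.3929 rad, distance 8110.7 km.
Leg 2→3: central angle 1.0855 rad, distance 3679.4 km.
Total: 8110.7 + 3679.4 ≈ 11790 km.

11790 km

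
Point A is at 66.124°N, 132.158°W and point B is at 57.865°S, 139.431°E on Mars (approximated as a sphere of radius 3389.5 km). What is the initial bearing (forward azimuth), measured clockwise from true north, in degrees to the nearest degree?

With φ₁ = 1.1541, φ₂ = -1.0099, Δλ = -1.5431 rad, the forward-azimuth formula gives
θ = atan2( sin Δλ cos φ₂ , cos φ₁ sin φ₂ − sin φ₁ cos φ₂ cos Δλ ) = atan2(-0.5317, -0.3562) = -123.82°.
Adding 360° brings this into [0°, 360°): 236°.

236°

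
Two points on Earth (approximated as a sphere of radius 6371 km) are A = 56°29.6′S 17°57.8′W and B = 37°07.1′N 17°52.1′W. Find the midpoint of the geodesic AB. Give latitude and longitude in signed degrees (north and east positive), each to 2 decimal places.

-9.69°, -17.91°

The central angle between A and B is δ = 1.6338 rad.
With f = 0.5, the slerp weights are sin((1−f)δ)/sin δ = 0.7305 and sin(fδ)/sin δ = 0.7305.
Weighted sum of the unit vectors: (0.7305)·(0.5251,-0.1703,-0.8338) + (0.7305)·(0.7589,-0.2447,0.6035) = (0.9380, -0.3031, -0.1683).
Converting back: φ = atan2(z, √(x²+y²)) = -9.69°, λ = atan2(y, x) = -17.91°.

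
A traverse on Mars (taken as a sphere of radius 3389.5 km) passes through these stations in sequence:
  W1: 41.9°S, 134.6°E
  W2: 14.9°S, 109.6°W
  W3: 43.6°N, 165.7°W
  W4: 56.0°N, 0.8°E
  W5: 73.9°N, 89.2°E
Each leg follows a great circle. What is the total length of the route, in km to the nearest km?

17296 km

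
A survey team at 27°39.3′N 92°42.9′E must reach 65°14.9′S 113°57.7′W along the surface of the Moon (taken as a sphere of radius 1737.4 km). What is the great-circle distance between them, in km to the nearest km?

In radians: φ₁ = 0.4827, φ₂ = -1.1388, Δλ = 153.323° = 2.6760 rad.
Haversine: a = sin²(Δφ/2) + cos φ₁ cos φ₂ sin²(Δλ/2) = 0.5253 + (0.8858)(0.4187)(0.9468) = 0.87644.
Central angle c = 2·arcsin(√a) = 2.42323 rad.
Distance = R·c = 1737.4 × 2.4232 ≈ 4210 km.

4210 km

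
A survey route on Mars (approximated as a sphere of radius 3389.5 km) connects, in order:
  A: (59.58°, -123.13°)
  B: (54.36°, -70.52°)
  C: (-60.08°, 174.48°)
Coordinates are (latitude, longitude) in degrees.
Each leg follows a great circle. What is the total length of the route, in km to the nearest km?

Leg A→B: central angle 0.4950 rad, distance 1677.8 km.
Leg B→C: central angle 2.5449 rad, distance 8626.0 km.
Total: 1677.8 + 8626.0 ≈ 10304 km.

10304 km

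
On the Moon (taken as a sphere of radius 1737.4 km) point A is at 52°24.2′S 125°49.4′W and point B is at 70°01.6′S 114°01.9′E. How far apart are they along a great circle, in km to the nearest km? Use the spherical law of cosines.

Let φ₁ = -0.9146 rad, φ₂ = -1.2222 rad, and Δλ = -2.0969 rad.
cos c = sin φ₁ sin φ₂ + cos φ₁ cos φ₂ cos Δλ = (-0.7923)(-0.9399) + (0.6101)(0.3416)(-0.5022) = 0.64001,
so c = arccos(0.64001) = 0.87628 rad.
Distance = R·c = 1737.4 × 0.8763 ≈ 1522 km.

1522 km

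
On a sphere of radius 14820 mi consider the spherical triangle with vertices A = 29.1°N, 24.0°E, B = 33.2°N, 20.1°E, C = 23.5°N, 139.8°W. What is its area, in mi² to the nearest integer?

Side lengths (central angles): a = 2.0970, b = 2.1841, c = 0.0923 rad; semiperimeter s = 2.1867.
By l'Huilier's theorem, tan(E/4) = √[tan(s/2) tan((s−a)/2) tan((s−b)/2) tan((s−c)/2)], giving spherical excess E = 0.0559 rad.
Area = E·R² = 0.0559 × (14820)² ≈ 12281546 mi².

12281546 mi²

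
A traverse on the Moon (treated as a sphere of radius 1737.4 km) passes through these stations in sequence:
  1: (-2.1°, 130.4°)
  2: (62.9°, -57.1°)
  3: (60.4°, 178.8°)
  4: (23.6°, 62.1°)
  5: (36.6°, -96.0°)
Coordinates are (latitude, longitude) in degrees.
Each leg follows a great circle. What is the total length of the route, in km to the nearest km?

Leg 1→2: central angle 2.0760 rad, distance 3606.8 km.
Leg 2→3: central angle 0.8660 rad, distance 1504.6 km.
Leg 3→4: central angle 1.4256 rad, distance 2476.8 km.
Leg 4→5: central angle 2.0307 rad, distance 3528.2 km.
Total: 3606.8 + 1504.6 + 2476.8 + 3528.2 ≈ 11116 km.

11116 km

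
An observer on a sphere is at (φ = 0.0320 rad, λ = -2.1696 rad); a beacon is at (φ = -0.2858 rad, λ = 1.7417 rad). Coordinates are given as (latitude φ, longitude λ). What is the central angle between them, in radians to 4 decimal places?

2.3429 rad

Let φ₁ = 0.0320 rad, φ₂ = -0.2858 rad, and Δλ = -2.3719 rad.
Haversine: a = sin²(Δφ/2) + cos φ₁ cos φ₂ sin²(Δλ/2) = 0.0250 + (0.9995)(0.9594)(0.8591) = 0.84883.
Central angle c = 2·arcsin(√a) = 2.34291 rad.
So the angular separation is 2.3429 rad.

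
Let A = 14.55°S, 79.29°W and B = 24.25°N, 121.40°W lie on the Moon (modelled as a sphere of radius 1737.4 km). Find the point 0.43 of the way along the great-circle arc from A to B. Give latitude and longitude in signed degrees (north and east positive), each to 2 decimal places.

The central angle between A and B is δ = 0.9866 rad.
With f = 0.43, the slerp weights are sin((1−f)δ)/sin δ = 0.6392 and sin(fδ)/sin δ = 0.4935.
Weighted sum of the unit vectors: (0.6392)·(0.1799,-0.9511,-0.2512) + (0.4935)·(-0.4750,-0.7782,0.4107) = (-0.1194, -0.9919, 0.0421).
Converting back: φ = atan2(z, √(x²+y²)) = 2.41°, λ = atan2(y, x) = -96.87°.

2.41°, -96.87°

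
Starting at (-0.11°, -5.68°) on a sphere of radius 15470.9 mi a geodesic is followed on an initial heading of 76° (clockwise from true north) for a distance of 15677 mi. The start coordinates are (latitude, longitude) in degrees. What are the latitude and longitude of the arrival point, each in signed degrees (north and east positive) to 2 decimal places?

11.79°, 51.58°

Angular distance δ = d/R = 15677/15470.9 = 1.01332 rad; initial bearing θ = 1.3265 rad.
sin φ₂ = sin φ₁ cos δ + cos φ₁ sin δ cos θ = (-0.0019)(0.5290) + (1.0000)(0.8486)(0.2419) = 0.2043, so φ₂ = 11.79°.
Δλ = atan2(sin θ sin δ cos φ₁, cos δ − sin φ₁ sin φ₂) = atan2(0.8234, 0.5294) = 57.259°.
λ₂ = -5.680° + 57.259° = 51.58°.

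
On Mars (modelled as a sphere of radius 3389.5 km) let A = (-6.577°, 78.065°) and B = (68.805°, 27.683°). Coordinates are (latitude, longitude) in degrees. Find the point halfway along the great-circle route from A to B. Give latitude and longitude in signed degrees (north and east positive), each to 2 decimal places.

The central angle between A and B is δ = 1.4483 rad.
With f = 0.5, the slerp weights are sin((1−f)δ)/sin δ = 0.6675 and sin(fδ)/sin δ = 0.6675.
Weighted sum of the unit vectors: (0.6675)·(0.2054,0.9719,-0.1145) + (0.6675)·(0.3202,0.1680,0.9324) = (0.3508, 0.7609, 0.5459).
Converting back: φ = atan2(z, √(x²+y²)) = 33.08°, λ = atan2(y, x) = 65.25°.

33.08°, 65.25°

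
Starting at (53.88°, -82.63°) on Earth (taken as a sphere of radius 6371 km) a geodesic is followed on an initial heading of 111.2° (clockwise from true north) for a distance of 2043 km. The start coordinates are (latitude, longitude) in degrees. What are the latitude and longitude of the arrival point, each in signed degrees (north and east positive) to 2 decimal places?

Angular distance δ = d/R = 2043/6371 = 0.32067 rad; initial bearing θ = 1.9408 rad.
sin φ₂ = sin φ₁ cos δ + cos φ₁ sin δ cos θ = (0.8078)(0.9490) + (0.5895)(0.3152)(-0.3616) = 0.6994, so φ₂ = 44.38°.
Δλ = atan2(sin θ sin δ cos φ₁, cos δ − sin φ₁ sin φ₂) = atan2(0.1732, 0.3840) = 24.279°.
λ₂ = -82.630° + 24.279° = -58.35°.

44.38°, -58.35°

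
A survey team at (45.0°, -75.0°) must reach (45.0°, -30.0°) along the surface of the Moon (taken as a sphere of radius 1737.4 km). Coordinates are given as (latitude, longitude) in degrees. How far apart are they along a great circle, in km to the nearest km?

952 km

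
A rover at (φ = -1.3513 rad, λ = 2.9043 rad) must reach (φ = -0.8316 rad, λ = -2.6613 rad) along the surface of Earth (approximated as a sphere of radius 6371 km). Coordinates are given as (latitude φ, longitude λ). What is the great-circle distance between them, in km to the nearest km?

3749 km

In radians: φ₁ = -1.3513, φ₂ = -0.8316, Δλ = 41.115° = 0.7176 rad.
cos c = sin φ₁ sin φ₂ + cos φ₁ cos φ₂ cos Δλ = (-0.9760)(-0.7390) + (0.2177)(0.6737)(0.7534) = 0.83179,
so c = arccos(0.83179) = 0.58846 rad.
Distance = R·c = 6371 × 0.5885 ≈ 3749 km.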